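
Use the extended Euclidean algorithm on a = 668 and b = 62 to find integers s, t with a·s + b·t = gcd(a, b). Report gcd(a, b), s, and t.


Euclidean algorithm on (668, 62) — divide until remainder is 0:
  668 = 10 · 62 + 48
  62 = 1 · 48 + 14
  48 = 3 · 14 + 6
  14 = 2 · 6 + 2
  6 = 3 · 2 + 0
gcd(668, 62) = 2.
Track Bezout coefficients alongside the remainders: start with r₀ = 668 = a·1 + b·0 (s = 1, t = 0) and r₁ = 62 = a·0 + b·1 (s = 0, t = 1); each new remainder r_{k+1} = r_{k-1} − q_k·r_k inherits s_{k+1} = s_{k-1} − q_k·s_k, t_{k+1} = t_{k-1} − q_k·t_k, so r_k = a·s_k + b·t_k at every step:
  q = 10: r = 48, s = 1 − 10·0 = 1, t = 0 − 10·1 = -10  (check: 668·1 + 62·(-10) = 48)
  q = 1: r = 14, s = 0 − 1·1 = -1, t = 1 − 1·(-10) = 11  (check: 668·(-1) + 62·11 = 14)
  q = 3: r = 6, s = 1 − 3·(-1) = 4, t = -10 − 3·11 = -43  (check: 668·4 + 62·(-43) = 6)
  q = 2: r = 2, s = -1 − 2·4 = -9, t = 11 − 2·(-43) = 97  (check: 668·(-9) + 62·97 = 2)
The row with r = 2 (the gcd) gives the Bezout coefficients s = -9, t = 97.
Result: 668 · (-9) + 62 · (97) = 2.

gcd(668, 62) = 2; s = -9, t = 97 (check: 668·(-9) + 62·97 = 2).


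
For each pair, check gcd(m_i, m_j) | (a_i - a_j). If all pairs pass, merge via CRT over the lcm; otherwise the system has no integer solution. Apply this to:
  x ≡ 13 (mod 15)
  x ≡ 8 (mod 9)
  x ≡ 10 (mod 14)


Moduli 15, 9, 14 are not pairwise coprime, so CRT works modulo lcm(m_i) when all pairwise compatibility conditions hold.
Pairwise compatibility: gcd(m_i, m_j) must divide a_i - a_j for every pair.
Merge one congruence at a time:
  Start: x ≡ 13 (mod 15).
  Combine with x ≡ 8 (mod 9): gcd(15, 9) = 3, and 8 - 13 = -5 is NOT divisible by 3.
    ⇒ system is inconsistent (no integer solution).

No solution (the system is inconsistent).


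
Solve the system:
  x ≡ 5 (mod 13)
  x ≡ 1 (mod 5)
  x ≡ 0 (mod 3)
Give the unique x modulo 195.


Moduli 13, 5, 3 are pairwise coprime; by CRT there is a unique solution modulo M = 13 · 5 · 3 = 195.
Solve pairwise, accumulating the modulus:
  Start with x ≡ 5 (mod 13).
  Combine with x ≡ 1 (mod 5): since gcd(13, 5) = 1, we get a unique residue mod 65.
    Write x = 5 + 13·t and substitute into x ≡ 1 (mod 5): 13·t ≡ 1 − 5 = -4 (mod 5).
    Reduce coefficients mod 5: 3·t ≡ 1 (mod 5).
    The inverse of 3 mod 5 is 2 (since 3·2 = 6 = 1·5 + 1), so t ≡ 2·1 = 2 ≡ 2 (mod 5).
    Then x = 5 + 13·2 = 31, valid modulo lcm(13, 5) = 65: x ≡ 31 (mod 65).
  Combine with x ≡ 0 (mod 3): since gcd(65, 3) = 1, we get a unique residue mod 195.
    Write x = 31 + 65·t and substitute into x ≡ 0 (mod 3): 65·t ≡ 0 − 31 = -31 (mod 3).
    Reduce coefficients mod 3: 2·t ≡ 2 (mod 3).
    The inverse of 2 mod 3 is 2 (since 2·2 = 4 = 1·3 + 1), so t ≡ 2·2 = 4 ≡ 1 (mod 3).
    Then x = 31 + 65·1 = 96, valid modulo lcm(65, 3) = 195: x ≡ 96 (mod 195).
Verify: 96 mod 13 = 5 ✓, 96 mod 5 = 1 ✓, 96 mod 3 = 0 ✓.

x ≡ 96 (mod 195).


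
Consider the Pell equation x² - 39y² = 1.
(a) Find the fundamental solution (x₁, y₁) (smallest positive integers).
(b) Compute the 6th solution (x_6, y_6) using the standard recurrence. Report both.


Step 1: Find the fundamental solution (x₁, y₁) of x² - 39y² = 1.
  Expand √39 as a continued fraction. a₀ = ⌊√39⌋ = 6; iterate m_{k+1} = d_k·a_k − m_k, d_{k+1} = (39 − m_{k+1}²)/d_k, a_{k+1} = ⌊(a₀ + m_{k+1})/d_{k+1}⌋ (starting m₀ = 0, d₀ = 1), with convergents p_k = a_k·p_{k-1} + p_{k-2}, q_k = a_k·q_{k-1} + q_{k-2} (p₋₁ = 1, q₋₁ = 0):
  k = 0: a₀ = 6; p₀/q₀ = 6/1; p₀² − 39·q₀² = 36 − 39 = -3.
  k = 1: m = 6, d = 3, a = ⌊(6 + 6)/3⌋ = 4; p/q = (4·6 + 1)/(4·1 + 0) = 25/4; p² − 39·q² = 625 − 624 = 1.
  The first convergent with p² − 39·q² = 1 gives the fundamental solution (x₁, y₁) = (25, 4).
Step 2: Apply the recurrence (x_{n+1}, y_{n+1}) = (x₁x_n + 39y₁y_n, x₁y_n + y₁x_n) repeatedly.
  From (x_1, y_1) = (25, 4): x_2 = 25·25 + 39·4·4 = 1249; y_2 = 25·4 + 4·25 = 200.
  From (x_2, y_2) = (1249, 200): x_3 = 25·1249 + 39·4·200 = 62425; y_3 = 25·200 + 4·1249 = 9996.
  From (x_3, y_3) = (62425, 9996): x_4 = 25·62425 + 39·4·9996 = 3120001; y_4 = 25·9996 + 4·62425 = 499600.
  From (x_4, y_4) = (3120001, 499600): x_5 = 25·3120001 + 39·4·499600 = 155937625; y_5 = 25·499600 + 4·3120001 = 24970004.
  From (x_5, y_5) = (155937625, 24970004): x_6 = 25·155937625 + 39·4·24970004 = 7793761249; y_6 = 25·24970004 + 4·155937625 = 1248000600.
Step 3: Verify x_6² - 39·y_6² = 60742714406414040001 - 60742714406414040000 = 1 (should be 1). ✓

(x_1, y_1) = (25, 4); (x_6, y_6) = (7793761249, 1248000600).


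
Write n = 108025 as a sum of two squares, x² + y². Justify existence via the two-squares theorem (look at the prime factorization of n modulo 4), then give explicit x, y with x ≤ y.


Step 1: Factor n = 108025 = 5^2 · 29 · 149.
Step 2: Check the mod-4 condition on each prime factor: 5 ≡ 1 (mod 4), exponent 2; 29 ≡ 1 (mod 4), exponent 1; 149 ≡ 1 (mod 4), exponent 1.
All primes ≡ 3 (mod 4) appear to even exponent (or don't appear), so by the two-squares theorem n IS expressible as a sum of two squares.
Step 3: Build a representation. Group n = k² · m with k = 5 and m = 29 · 149 = 4321 (a product of primes ≡ 1 (mod 4)); a representation of m scales to one of n via (k·x)² + (k·y)² = k²(x² + y²). Each prime p ≡ 1 (mod 4) is itself a sum of two squares; find a² by testing p − a² for a perfect square:
  29: 29 − 1² = 28, 29 − 2² = 25 = 5² ⇒ 29 = 2² + 5².
  149: 149 − 1² = 148, 149 − 2² = 145, 149 − 3² = 140, 149 − 4² = 133, 149 − 5² = 124, 149 − 6² = 113, 149 − 7² = 100 = 10² ⇒ 149 = 7² + 10².
  Combine using the Brahmagupta–Fibonacci identity (a² + b²)(c² + d²) = (ac − bd)² + (ad + bc)² = (ac + bd)² + (ad − bc)²:
  29 · 149 = 4321: from (2² + 5²)(7² + 10²), take (2·7 − 5·10, 2·10 + 5·7) = (14 − 50, 20 + 35) = (-36, 55); dropping signs (only squares matter) gives (36, 55); check 36² + 55² = 1296 + 3025 = 4321 ✓.
  Scale by k = 5: (5·36, 5·55) = (180, 275).
Step 4: Order so x ≤ y and verify: 180² + 275² = 32400 + 75625 = 108025 = n. ✓

n = 108025 = 180² + 275² (one valid representation with x ≤ y).


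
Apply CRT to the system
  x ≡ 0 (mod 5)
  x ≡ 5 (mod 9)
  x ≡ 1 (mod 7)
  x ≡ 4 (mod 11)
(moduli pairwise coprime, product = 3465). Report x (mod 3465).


Product of moduli M = 5 · 9 · 7 · 11 = 3465.
Merge one congruence at a time:
  Start: x ≡ 0 (mod 5).
  Combine with x ≡ 5 (mod 9); new modulus lcm = 45.
    Write x = 0 + 5·t and substitute into x ≡ 5 (mod 9): 5·t ≡ 5 − 0 = 5 (mod 9).
    The inverse of 5 mod 9 is 2 (since 5·2 = 10 = 1·9 + 1), so t ≡ 2·5 = 10 ≡ 1 (mod 9).
    Then x = 0 + 5·1 = 5, valid modulo lcm(5, 9) = 45: x ≡ 5 (mod 45).
  Combine with x ≡ 1 (mod 7); new modulus lcm = 315.
    Write x = 5 + 45·t and substitute into x ≡ 1 (mod 7): 45·t ≡ 1 − 5 = -4 (mod 7).
    Reduce coefficients mod 7: 3·t ≡ 3 (mod 7).
    The inverse of 3 mod 7 is 5 (since 3·5 = 15 = 2·7 + 1), so t ≡ 5·3 = 15 ≡ 1 (mod 7).
    Then x = 5 + 45·1 = 50, valid modulo lcm(45, 7) = 315: x ≡ 50 (mod 315).
  Combine with x ≡ 4 (mod 11); new modulus lcm = 3465.
    Write x = 50 + 315·t and substitute into x ≡ 4 (mod 11): 315·t ≡ 4 − 50 = -46 (mod 11).
    Reduce coefficients mod 11: 7·t ≡ 9 (mod 11).
    The inverse of 7 mod 11 is 8 (since 7·8 = 56 = 5·11 + 1), so t ≡ 8·9 = 72 ≡ 6 (mod 11).
    Then x = 50 + 315·6 = 1940, valid modulo lcm(315, 11) = 3465: x ≡ 1940 (mod 3465).
Verify against each original: 1940 mod 5 = 0, 1940 mod 9 = 5, 1940 mod 7 = 1, 1940 mod 11 = 4.

x ≡ 1940 (mod 3465).


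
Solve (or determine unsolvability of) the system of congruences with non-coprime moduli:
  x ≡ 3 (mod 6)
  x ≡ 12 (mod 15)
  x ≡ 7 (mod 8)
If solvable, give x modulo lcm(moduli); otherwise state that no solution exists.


Moduli 6, 15, 8 are not pairwise coprime, so CRT works modulo lcm(m_i) when all pairwise compatibility conditions hold.
Pairwise compatibility: gcd(m_i, m_j) must divide a_i - a_j for every pair.
Merge one congruence at a time:
  Start: x ≡ 3 (mod 6).
  Combine with x ≡ 12 (mod 15): gcd(6, 15) = 3; 12 - 3 = 9, which IS divisible by 3, so compatible.
    Write x = 3 + 6·t and substitute into x ≡ 12 (mod 15): 6·t ≡ 12 − 3 = 9 (mod 15).
    Divide the congruence (and modulus) by g = 3: 2·t ≡ 3 (mod 5).
    The inverse of 2 mod 5 is 3 (since 2·3 = 6 = 1·5 + 1), so t ≡ 3·3 = 9 ≡ 4 (mod 5).
    Then x = 3 + 6·4 = 27, valid modulo lcm(6, 15) = 30: x ≡ 27 (mod 30).
  Combine with x ≡ 7 (mod 8): gcd(30, 8) = 2; 7 - 27 = -20, which IS divisible by 2, so compatible.
    Write x = 27 + 30·t and substitute into x ≡ 7 (mod 8): 30·t ≡ 7 − 27 = -20 (mod 8).
    Divide the congruence (and modulus) by g = 2: 15·t ≡ -10 (mod 4).
    Reduce coefficients mod 4: 3·t ≡ 2 (mod 4).
    The inverse of 3 mod 4 is 3 (since 3·3 = 9 = 2·4 + 1), so t ≡ 3·2 = 6 ≡ 2 (mod 4).
    Then x = 27 + 30·2 = 87, valid modulo lcm(30, 8) = 120: x ≡ 87 (mod 120).
Verify: 87 mod 6 = 3, 87 mod 15 = 12, 87 mod 8 = 7.

x ≡ 87 (mod 120).


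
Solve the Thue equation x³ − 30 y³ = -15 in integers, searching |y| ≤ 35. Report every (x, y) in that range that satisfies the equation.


The equation is x³ - 30y³ = -15. For fixed y, x³ = 30·y³ − 15, so a solution requires the RHS to be a perfect cube.
Strategy: iterate y from -35 to 35, compute RHS = 30·y³ − 15, and check whether it is a (positive or negative) perfect cube.
Check small values of y:
  y = 0: RHS = -15 is not a perfect cube.
  y = 1: RHS = 15 is not a perfect cube.
  y = -1: RHS = -45 is not a perfect cube.
  y = 2: RHS = 225 is not a perfect cube.
  y = -2: RHS = -255 is not a perfect cube.
  y = 3: RHS = 795 is not a perfect cube.
  y = -3: RHS = -825 is not a perfect cube.
Continuing the search up to |y| = 35 finds no solutions either.
No (x, y) in the scanned range satisfies the equation.

No integer solutions with |y| ≤ 35.


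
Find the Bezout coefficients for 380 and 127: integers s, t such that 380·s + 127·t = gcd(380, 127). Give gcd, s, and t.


Euclidean algorithm on (380, 127) — divide until remainder is 0:
  380 = 2 · 127 + 126
  127 = 1 · 126 + 1
  126 = 126 · 1 + 0
gcd(380, 127) = 1.
Track Bezout coefficients alongside the remainders: start with r₀ = 380 = a·1 + b·0 (s = 1, t = 0) and r₁ = 127 = a·0 + b·1 (s = 0, t = 1); each new remainder r_{k+1} = r_{k-1} − q_k·r_k inherits s_{k+1} = s_{k-1} − q_k·s_k, t_{k+1} = t_{k-1} − q_k·t_k, so r_k = a·s_k + b·t_k at every step:
  q = 2: r = 126, s = 1 − 2·0 = 1, t = 0 − 2·1 = -2  (check: 380·1 + 127·(-2) = 126)
  q = 1: r = 1, s = 0 − 1·1 = -1, t = 1 − 1·(-2) = 3  (check: 380·(-1) + 127·3 = 1)
The row with r = 1 (the gcd) gives the Bezout coefficients s = -1, t = 3.
Result: 380 · (-1) + 127 · (3) = 1.

gcd(380, 127) = 1; s = -1, t = 3 (check: 380·(-1) + 127·3 = 1).


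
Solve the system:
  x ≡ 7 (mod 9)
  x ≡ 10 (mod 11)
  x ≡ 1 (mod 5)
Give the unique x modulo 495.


Moduli 9, 11, 5 are pairwise coprime; by CRT there is a unique solution modulo M = 9 · 11 · 5 = 495.
Solve pairwise, accumulating the modulus:
  Start with x ≡ 7 (mod 9).
  Combine with x ≡ 10 (mod 11): since gcd(9, 11) = 1, we get a unique residue mod 99.
    Write x = 7 + 9·t and substitute into x ≡ 10 (mod 11): 9·t ≡ 10 − 7 = 3 (mod 11).
    The inverse of 9 mod 11 is 5 (since 9·5 = 45 = 4·11 + 1), so t ≡ 5·3 = 15 ≡ 4 (mod 11).
    Then x = 7 + 9·4 = 43, valid modulo lcm(9, 11) = 99: x ≡ 43 (mod 99).
  Combine with x ≡ 1 (mod 5): since gcd(99, 5) = 1, we get a unique residue mod 495.
    Write x = 43 + 99·t and substitute into x ≡ 1 (mod 5): 99·t ≡ 1 − 43 = -42 (mod 5).
    Reduce coefficients mod 5: 4·t ≡ 3 (mod 5).
    The inverse of 4 mod 5 is 4 (since 4·4 = 16 = 3·5 + 1), so t ≡ 4·3 = 12 ≡ 2 (mod 5).
    Then x = 43 + 99·2 = 241, valid modulo lcm(99, 5) = 495: x ≡ 241 (mod 495).
Verify: 241 mod 9 = 7 ✓, 241 mod 11 = 10 ✓, 241 mod 5 = 1 ✓.

x ≡ 241 (mod 495).


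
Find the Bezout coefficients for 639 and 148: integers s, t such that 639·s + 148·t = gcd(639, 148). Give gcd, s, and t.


Euclidean algorithm on (639, 148) — divide until remainder is 0:
  639 = 4 · 148 + 47
  148 = 3 · 47 + 7
  47 = 6 · 7 + 5
  7 = 1 · 5 + 2
  5 = 2 · 2 + 1
  2 = 2 · 1 + 0
gcd(639, 148) = 1.
Track Bezout coefficients alongside the remainders: start with r₀ = 639 = a·1 + b·0 (s = 1, t = 0) and r₁ = 148 = a·0 + b·1 (s = 0, t = 1); each new remainder r_{k+1} = r_{k-1} − q_k·r_k inherits s_{k+1} = s_{k-1} − q_k·s_k, t_{k+1} = t_{k-1} − q_k·t_k, so r_k = a·s_k + b·t_k at every step:
  q = 4: r = 47, s = 1 − 4·0 = 1, t = 0 − 4·1 = -4  (check: 639·1 + 148·(-4) = 47)
  q = 3: r = 7, s = 0 − 3·1 = -3, t = 1 − 3·(-4) = 13  (check: 639·(-3) + 148·13 = 7)
  q = 6: r = 5, s = 1 − 6·(-3) = 19, t = -4 − 6·13 = -82  (check: 639·19 + 148·(-82) = 5)
  q = 1: r = 2, s = -3 − 1·19 = -22, t = 13 − 1·(-82) = 95  (check: 639·(-22) + 148·95 = 2)
  q = 2: r = 1, s = 19 − 2·(-22) = 63, t = -82 − 2·95 = -272  (check: 639·63 + 148·(-272) = 1)
The row with r = 1 (the gcd) gives the Bezout coefficients s = 63, t = -272.
Result: 639 · (63) + 148 · (-272) = 1.

gcd(639, 148) = 1; s = 63, t = -272 (check: 639·63 + 148·(-272) = 1).


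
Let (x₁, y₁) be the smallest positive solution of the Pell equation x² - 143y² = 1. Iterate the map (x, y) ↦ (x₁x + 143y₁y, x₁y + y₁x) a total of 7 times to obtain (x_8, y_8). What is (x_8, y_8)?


Step 1: Find the fundamental solution (x₁, y₁) of x² - 143y² = 1.
  Expand √143 as a continued fraction. a₀ = ⌊√143⌋ = 11; iterate m_{k+1} = d_k·a_k − m_k, d_{k+1} = (143 − m_{k+1}²)/d_k, a_{k+1} = ⌊(a₀ + m_{k+1})/d_{k+1}⌋ (starting m₀ = 0, d₀ = 1), with convergents p_k = a_k·p_{k-1} + p_{k-2}, q_k = a_k·q_{k-1} + q_{k-2} (p₋₁ = 1, q₋₁ = 0):
  k = 0: a₀ = 11; p₀/q₀ = 11/1; p₀² − 143·q₀² = 121 − 143 = -22.
  k = 1: m = 11, d = 22, a = ⌊(11 + 11)/22⌋ = 1; p/q = (1·11 + 1)/(1·1 + 0) = 12/1; p² − 143·q² = 144 − 143 = 1.
  The first convergent with p² − 143·q² = 1 gives the fundamental solution (x₁, y₁) = (12, 1).
Step 2: Apply the recurrence (x_{n+1}, y_{n+1}) = (x₁x_n + 143y₁y_n, x₁y_n + y₁x_n) repeatedly.
  From (x_1, y_1) = (12, 1): x_2 = 12·12 + 143·1·1 = 287; y_2 = 12·1 + 1·12 = 24.
  From (x_2, y_2) = (287, 24): x_3 = 12·287 + 143·1·24 = 6876; y_3 = 12·24 + 1·287 = 575.
  From (x_3, y_3) = (6876, 575): x_4 = 12·6876 + 143·1·575 = 164737; y_4 = 12·575 + 1·6876 = 13776.
  From (x_4, y_4) = (164737, 13776): x_5 = 12·164737 + 143·1·13776 = 3946812; y_5 = 12·13776 + 1·164737 = 330049.
  From (x_5, y_5) = (3946812, 330049): x_6 = 12·3946812 + 143·1·330049 = 94558751; y_6 = 12·330049 + 1·3946812 = 7907400.
  From (x_6, y_6) = (94558751, 7907400): x_7 = 12·94558751 + 143·1·7907400 = 2265463212; y_7 = 12·7907400 + 1·94558751 = 189447551.
  From (x_7, y_7) = (2265463212, 189447551): x_8 = 12·2265463212 + 143·1·189447551 = 54276558337; y_8 = 12·189447551 + 1·2265463212 = 4538833824.
Step 3: Verify x_8² - 143·y_8² = 2945944784909764205569 - 2945944784909764205568 = 1 (should be 1). ✓

(x_1, y_1) = (12, 1); (x_8, y_8) = (54276558337, 4538833824).


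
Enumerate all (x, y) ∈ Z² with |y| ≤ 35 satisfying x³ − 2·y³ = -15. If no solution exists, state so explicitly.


The equation is x³ - 2y³ = -15. For fixed y, x³ = 2·y³ − 15, so a solution requires the RHS to be a perfect cube.
Strategy: iterate y from -35 to 35, compute RHS = 2·y³ − 15, and check whether it is a (positive or negative) perfect cube.
Check small values of y:
  y = 0: RHS = -15 is not a perfect cube.
  y = 1: RHS = -13 is not a perfect cube.
  y = -1: RHS = -17 is not a perfect cube.
  y = 2: RHS = 1 = (1)³ ⇒ x = 1 works.
  y = -2: RHS = -31 is not a perfect cube.
  y = 3: RHS = 39 is not a perfect cube.
  y = -3: RHS = -69 is not a perfect cube.
Continuing the search up to |y| = 35 finds no further solutions beyond those listed.
Collected solutions: (1, 2).

Solutions (with |y| ≤ 35): (1, 2).


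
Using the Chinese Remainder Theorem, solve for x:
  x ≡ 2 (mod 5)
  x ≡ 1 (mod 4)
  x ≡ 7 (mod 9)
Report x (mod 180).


Moduli 5, 4, 9 are pairwise coprime; by CRT there is a unique solution modulo M = 5 · 4 · 9 = 180.
Solve pairwise, accumulating the modulus:
  Start with x ≡ 2 (mod 5).
  Combine with x ≡ 1 (mod 4): since gcd(5, 4) = 1, we get a unique residue mod 20.
    Write x = 2 + 5·t and substitute into x ≡ 1 (mod 4): 5·t ≡ 1 − 2 = -1 (mod 4).
    Reduce coefficients mod 4: 1·t ≡ 3 (mod 4).
    So t ≡ 3 (mod 4).
    Then x = 2 + 5·3 = 17, valid modulo lcm(5, 4) = 20: x ≡ 17 (mod 20).
  Combine with x ≡ 7 (mod 9): since gcd(20, 9) = 1, we get a unique residue mod 180.
    Write x = 17 + 20·t and substitute into x ≡ 7 (mod 9): 20·t ≡ 7 − 17 = -10 (mod 9).
    Reduce coefficients mod 9: 2·t ≡ 8 (mod 9).
    The inverse of 2 mod 9 is 5 (since 2·5 = 10 = 1·9 + 1), so t ≡ 5·8 = 40 ≡ 4 (mod 9).
    Then x = 17 + 20·4 = 97, valid modulo lcm(20, 9) = 180: x ≡ 97 (mod 180).
Verify: 97 mod 5 = 2 ✓, 97 mod 4 = 1 ✓, 97 mod 9 = 7 ✓.

x ≡ 97 (mod 180).


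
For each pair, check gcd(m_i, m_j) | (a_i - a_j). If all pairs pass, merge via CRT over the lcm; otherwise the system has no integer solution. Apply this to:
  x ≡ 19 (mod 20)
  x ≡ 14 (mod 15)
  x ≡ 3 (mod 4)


Moduli 20, 15, 4 are not pairwise coprime, so CRT works modulo lcm(m_i) when all pairwise compatibility conditions hold.
Pairwise compatibility: gcd(m_i, m_j) must divide a_i - a_j for every pair.
Merge one congruence at a time:
  Start: x ≡ 19 (mod 20).
  Combine with x ≡ 14 (mod 15): gcd(20, 15) = 5; 14 - 19 = -5, which IS divisible by 5, so compatible.
    Write x = 19 + 20·t and substitute into x ≡ 14 (mod 15): 20·t ≡ 14 − 19 = -5 (mod 15).
    Divide the congruence (and modulus) by g = 5: 4·t ≡ -1 (mod 3).
    Reduce coefficients mod 3: 1·t ≡ 2 (mod 3).
    So t ≡ 2 (mod 3).
    Then x = 19 + 20·2 = 59, valid modulo lcm(20, 15) = 60: x ≡ 59 (mod 60).
  Combine with x ≡ 3 (mod 4): gcd(60, 4) = 4; 3 - 59 = -56, which IS divisible by 4, so compatible.
    Write x = 59 + 60·t and substitute into x ≡ 3 (mod 4): 60·t ≡ 3 − 59 = -56 (mod 4).
    Divide the congruence (and modulus) by g = 4: 15·t ≡ -14 (mod 1).
    Modulo 1 every t works; take t = 0.
    Then x = 59 + 60·0 = 59, valid modulo lcm(60, 4) = 60: x ≡ 59 (mod 60).
Verify: 59 mod 20 = 19, 59 mod 15 = 14, 59 mod 4 = 3.

x ≡ 59 (mod 60).


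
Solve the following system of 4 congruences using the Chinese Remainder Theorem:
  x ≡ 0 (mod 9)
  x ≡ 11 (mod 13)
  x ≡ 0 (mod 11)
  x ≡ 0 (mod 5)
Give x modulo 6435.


Product of moduli M = 9 · 13 · 11 · 5 = 6435.
Merge one congruence at a time:
  Start: x ≡ 0 (mod 9).
  Combine with x ≡ 11 (mod 13); new modulus lcm = 117.
    Write x = 0 + 9·t and substitute into x ≡ 11 (mod 13): 9·t ≡ 11 − 0 = 11 (mod 13).
    The inverse of 9 mod 13 is 3 (since 9·3 = 27 = 2·13 + 1), so t ≡ 3·11 = 33 ≡ 7 (mod 13).
    Then x = 0 + 9·7 = 63, valid modulo lcm(9, 13) = 117: x ≡ 63 (mod 117).
  Combine with x ≡ 0 (mod 11); new modulus lcm = 1287.
    Write x = 63 + 117·t and substitute into x ≡ 0 (mod 11): 117·t ≡ 0 − 63 = -63 (mod 11).
    Reduce coefficients mod 11: 7·t ≡ 3 (mod 11).
    The inverse of 7 mod 11 is 8 (since 7·8 = 56 = 5·11 + 1), so t ≡ 8·3 = 24 ≡ 2 (mod 11).
    Then x = 63 + 117·2 = 297, valid modulo lcm(117, 11) = 1287: x ≡ 297 (mod 1287).
  Combine with x ≡ 0 (mod 5); new modulus lcm = 6435.
    Write x = 297 + 1287·t and substitute into x ≡ 0 (mod 5): 1287·t ≡ 0 − 297 = -297 (mod 5).
    Reduce coefficients mod 5: 2·t ≡ 3 (mod 5).
    The inverse of 2 mod 5 is 3 (since 2·3 = 6 = 1·5 + 1), so t ≡ 3·3 = 9 ≡ 4 (mod 5).
    Then x = 297 + 1287·4 = 5445, valid modulo lcm(1287, 5) = 6435: x ≡ 5445 (mod 6435).
Verify against each original: 5445 mod 9 = 0, 5445 mod 13 = 11, 5445 mod 11 = 0, 5445 mod 5 = 0.

x ≡ 5445 (mod 6435).


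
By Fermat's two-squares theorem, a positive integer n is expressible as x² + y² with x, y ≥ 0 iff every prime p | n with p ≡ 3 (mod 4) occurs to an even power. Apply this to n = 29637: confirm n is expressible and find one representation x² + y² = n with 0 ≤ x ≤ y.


Step 1: Factor n = 29637 = 3^2 · 37 · 89.
Step 2: Check the mod-4 condition on each prime factor: 3 ≡ 3 (mod 4), exponent 2 (must be even); 37 ≡ 1 (mod 4), exponent 1; 89 ≡ 1 (mod 4), exponent 1.
All primes ≡ 3 (mod 4) appear to even exponent (or don't appear), so by the two-squares theorem n IS expressible as a sum of two squares.
Step 3: Build a representation. Group n = k² · m with k = 3 and m = 37 · 89 = 3293 (a product of primes ≡ 1 (mod 4)); a representation of m scales to one of n via (k·x)² + (k·y)² = k²(x² + y²). Each prime p ≡ 1 (mod 4) is itself a sum of two squares; find a² by testing p − a² for a perfect square:
  37: 37 − 1² = 36 = 6² ⇒ 37 = 1² + 6².
  89: 89 − 1² = 88, 89 − 2² = 85, 89 − 3² = 80, 89 − 4² = 73, 89 − 5² = 64 = 8² ⇒ 89 = 5² + 8².
  Combine using the Brahmagupta–Fibonacci identity (a² + b²)(c² + d²) = (ac − bd)² + (ad + bc)² = (ac + bd)² + (ad − bc)²:
  37 · 89 = 3293: from (1² + 6²)(5² + 8²), take (1·5 − 6·8, 1·8 + 6·5) = (5 − 48, 8 + 30) = (-43, 38); dropping signs (only squares matter) gives (43, 38); check 43² + 38² = 1849 + 1444 = 3293 ✓.
  Scale by k = 3: (3·43, 3·38) = (129, 114).
Step 4: Order so x ≤ y and verify: 114² + 129² = 12996 + 16641 = 29637 = n. ✓

n = 29637 = 114² + 129² (one valid representation with x ≤ y).


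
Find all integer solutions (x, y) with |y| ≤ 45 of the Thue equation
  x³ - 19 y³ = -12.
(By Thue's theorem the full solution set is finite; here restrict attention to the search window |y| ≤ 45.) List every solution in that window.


The equation is x³ - 19y³ = -12. For fixed y, x³ = 19·y³ − 12, so a solution requires the RHS to be a perfect cube.
Strategy: iterate y from -45 to 45, compute RHS = 19·y³ − 12, and check whether it is a (positive or negative) perfect cube.
Check small values of y:
  y = 0: RHS = -12 is not a perfect cube.
  y = 1: RHS = 7 is not a perfect cube.
  y = -1: RHS = -31 is not a perfect cube.
  y = 2: RHS = 140 is not a perfect cube.
  y = -2: RHS = -164 is not a perfect cube.
  y = 3: RHS = 501 is not a perfect cube.
  y = -3: RHS = -525 is not a perfect cube.
Continuing the search up to |y| = 45 finds no solutions either.
No (x, y) in the scanned range satisfies the equation.

No integer solutions with |y| ≤ 45.


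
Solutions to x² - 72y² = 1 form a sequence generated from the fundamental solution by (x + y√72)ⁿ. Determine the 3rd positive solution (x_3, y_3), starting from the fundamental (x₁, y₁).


Step 1: Find the fundamental solution (x₁, y₁) of x² - 72y² = 1.
  Expand √72 as a continued fraction. a₀ = ⌊√72⌋ = 8; iterate m_{k+1} = d_k·a_k − m_k, d_{k+1} = (72 − m_{k+1}²)/d_k, a_{k+1} = ⌊(a₀ + m_{k+1})/d_{k+1}⌋ (starting m₀ = 0, d₀ = 1), with convergents p_k = a_k·p_{k-1} + p_{k-2}, q_k = a_k·q_{k-1} + q_{k-2} (p₋₁ = 1, q₋₁ = 0):
  k = 0: a₀ = 8; p₀/q₀ = 8/1; p₀² − 72·q₀² = 64 − 72 = -8.
  k = 1: m = 8, d = 8, a = ⌊(8 + 8)/8⌋ = 2; p/q = (2·8 + 1)/(2·1 + 0) = 17/2; p² − 72·q² = 289 − 288 = 1.
  The first convergent with p² − 72·q² = 1 gives the fundamental solution (x₁, y₁) = (17, 2).
Step 2: Apply the recurrence (x_{n+1}, y_{n+1}) = (x₁x_n + 72y₁y_n, x₁y_n + y₁x_n) repeatedly.
  From (x_1, y_1) = (17, 2): x_2 = 17·17 + 72·2·2 = 577; y_2 = 17·2 + 2·17 = 68.
  From (x_2, y_2) = (577, 68): x_3 = 17·577 + 72·2·68 = 19601; y_3 = 17·68 + 2·577 = 2310.
Step 3: Verify x_3² - 72·y_3² = 384199201 - 384199200 = 1 (should be 1). ✓

(x_1, y_1) = (17, 2); (x_3, y_3) = (19601, 2310).


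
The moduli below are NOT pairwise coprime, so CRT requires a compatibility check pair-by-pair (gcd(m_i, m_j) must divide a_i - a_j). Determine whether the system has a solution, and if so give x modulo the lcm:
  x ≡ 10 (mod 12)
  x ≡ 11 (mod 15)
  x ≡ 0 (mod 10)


Moduli 12, 15, 10 are not pairwise coprime, so CRT works modulo lcm(m_i) when all pairwise compatibility conditions hold.
Pairwise compatibility: gcd(m_i, m_j) must divide a_i - a_j for every pair.
Merge one congruence at a time:
  Start: x ≡ 10 (mod 12).
  Combine with x ≡ 11 (mod 15): gcd(12, 15) = 3, and 11 - 10 = 1 is NOT divisible by 3.
    ⇒ system is inconsistent (no integer solution).

No solution (the system is inconsistent).


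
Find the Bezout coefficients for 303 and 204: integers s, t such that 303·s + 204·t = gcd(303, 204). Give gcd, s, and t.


Euclidean algorithm on (303, 204) — divide until remainder is 0:
  303 = 1 · 204 + 99
  204 = 2 · 99 + 6
  99 = 16 · 6 + 3
  6 = 2 · 3 + 0
gcd(303, 204) = 3.
Track Bezout coefficients alongside the remainders: start with r₀ = 303 = a·1 + b·0 (s = 1, t = 0) and r₁ = 204 = a·0 + b·1 (s = 0, t = 1); each new remainder r_{k+1} = r_{k-1} − q_k·r_k inherits s_{k+1} = s_{k-1} − q_k·s_k, t_{k+1} = t_{k-1} − q_k·t_k, so r_k = a·s_k + b·t_k at every step:
  q = 1: r = 99, s = 1 − 1·0 = 1, t = 0 − 1·1 = -1  (check: 303·1 + 204·(-1) = 99)
  q = 2: r = 6, s = 0 − 2·1 = -2, t = 1 − 2·(-1) = 3  (check: 303·(-2) + 204·3 = 6)
  q = 16: r = 3, s = 1 − 16·(-2) = 33, t = -1 − 16·3 = -49  (check: 303·33 + 204·(-49) = 3)
The row with r = 3 (the gcd) gives the Bezout coefficients s = 33, t = -49.
Result: 303 · (33) + 204 · (-49) = 3.

gcd(303, 204) = 3; s = 33, t = -49 (check: 303·33 + 204·(-49) = 3).


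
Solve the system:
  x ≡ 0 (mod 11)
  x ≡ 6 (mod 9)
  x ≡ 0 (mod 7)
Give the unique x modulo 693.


Moduli 11, 9, 7 are pairwise coprime; by CRT there is a unique solution modulo M = 11 · 9 · 7 = 693.
Solve pairwise, accumulating the modulus:
  Start with x ≡ 0 (mod 11).
  Combine with x ≡ 6 (mod 9): since gcd(11, 9) = 1, we get a unique residue mod 99.
    Write x = 0 + 11·t and substitute into x ≡ 6 (mod 9): 11·t ≡ 6 − 0 = 6 (mod 9).
    Reduce coefficients mod 9: 2·t ≡ 6 (mod 9).
    The inverse of 2 mod 9 is 5 (since 2·5 = 10 = 1·9 + 1), so t ≡ 5·6 = 30 ≡ 3 (mod 9).
    Then x = 0 + 11·3 = 33, valid modulo lcm(11, 9) = 99: x ≡ 33 (mod 99).
  Combine with x ≡ 0 (mod 7): since gcd(99, 7) = 1, we get a unique residue mod 693.
    Write x = 33 + 99·t and substitute into x ≡ 0 (mod 7): 99·t ≡ 0 − 33 = -33 (mod 7).
    Reduce coefficients mod 7: 1·t ≡ 2 (mod 7).
    So t ≡ 2 (mod 7).
    Then x = 33 + 99·2 = 231, valid modulo lcm(99, 7) = 693: x ≡ 231 (mod 693).
Verify: 231 mod 11 = 0 ✓, 231 mod 9 = 6 ✓, 231 mod 7 = 0 ✓.

x ≡ 231 (mod 693).


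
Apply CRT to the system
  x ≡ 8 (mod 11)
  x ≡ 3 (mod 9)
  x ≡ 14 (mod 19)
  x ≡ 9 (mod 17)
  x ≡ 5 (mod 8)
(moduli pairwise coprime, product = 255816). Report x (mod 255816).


Product of moduli M = 11 · 9 · 19 · 17 · 8 = 255816.
Merge one congruence at a time:
  Start: x ≡ 8 (mod 11).
  Combine with x ≡ 3 (mod 9); new modulus lcm = 99.
    Write x = 8 + 11·t and substitute into x ≡ 3 (mod 9): 11·t ≡ 3 − 8 = -5 (mod 9).
    Reduce coefficients mod 9: 2·t ≡ 4 (mod 9).
    The inverse of 2 mod 9 is 5 (since 2·5 = 10 = 1·9 + 1), so t ≡ 5·4 = 20 ≡ 2 (mod 9).
    Then x = 8 + 11·2 = 30, valid modulo lcm(11, 9) = 99: x ≡ 30 (mod 99).
  Combine with x ≡ 14 (mod 19); new modulus lcm = 1881.
    Write x = 30 + 99·t and substitute into x ≡ 14 (mod 19): 99·t ≡ 14 − 30 = -16 (mod 19).
    Reduce coefficients mod 19: 4·t ≡ 3 (mod 19).
    The inverse of 4 mod 19 is 5 (since 4·5 = 20 = 1·19 + 1), so t ≡ 5·3 = 15 ≡ 15 (mod 19).
    Then x = 30 + 99·15 = 1515, valid modulo lcm(99, 19) = 1881: x ≡ 1515 (mod 1881).
  Combine with x ≡ 9 (mod 17); new modulus lcm = 31977.
    Write x = 1515 + 1881·t and substitute into x ≡ 9 (mod 17): 1881·t ≡ 9 − 1515 = -1506 (mod 17).
    Reduce coefficients mod 17: 11·t ≡ 7 (mod 17).
    The inverse of 11 mod 17 is 14 (since 11·14 = 154 = 9·17 + 1), so t ≡ 14·7 = 98 ≡ 13 (mod 17).
    Then x = 1515 + 1881·13 = 25968, valid modulo lcm(1881, 17) = 31977: x ≡ 25968 (mod 31977).
  Combine with x ≡ 5 (mod 8); new modulus lcm = 255816.
    Write x = 25968 + 31977·t and substitute into x ≡ 5 (mod 8): 31977·t ≡ 5 − 25968 = -25963 (mod 8).
    Reduce coefficients mod 8: 1·t ≡ 5 (mod 8).
    So t ≡ 5 (mod 8).
    Then x = 25968 + 31977·5 = 185853, valid modulo lcm(31977, 8) = 255816: x ≡ 185853 (mod 255816).
Verify against each original: 185853 mod 11 = 8, 185853 mod 9 = 3, 185853 mod 19 = 14, 185853 mod 17 = 9, 185853 mod 8 = 5.

x ≡ 185853 (mod 255816).


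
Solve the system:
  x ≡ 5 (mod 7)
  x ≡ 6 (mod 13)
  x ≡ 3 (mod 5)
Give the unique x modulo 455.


Moduli 7, 13, 5 are pairwise coprime; by CRT there is a unique solution modulo M = 7 · 13 · 5 = 455.
Solve pairwise, accumulating the modulus:
  Start with x ≡ 5 (mod 7).
  Combine with x ≡ 6 (mod 13): since gcd(7, 13) = 1, we get a unique residue mod 91.
    Write x = 5 + 7·t and substitute into x ≡ 6 (mod 13): 7·t ≡ 6 − 5 = 1 (mod 13).
    The inverse of 7 mod 13 is 2 (since 7·2 = 14 = 1·13 + 1), so t ≡ 2·1 = 2 ≡ 2 (mod 13).
    Then x = 5 + 7·2 = 19, valid modulo lcm(7, 13) = 91: x ≡ 19 (mod 91).
  Combine with x ≡ 3 (mod 5): since gcd(91, 5) = 1, we get a unique residue mod 455.
    Write x = 19 + 91·t and substitute into x ≡ 3 (mod 5): 91·t ≡ 3 − 19 = -16 (mod 5).
    Reduce coefficients mod 5: 1·t ≡ 4 (mod 5).
    So t ≡ 4 (mod 5).
    Then x = 19 + 91·4 = 383, valid modulo lcm(91, 5) = 455: x ≡ 383 (mod 455).
Verify: 383 mod 7 = 5 ✓, 383 mod 13 = 6 ✓, 383 mod 5 = 3 ✓.

x ≡ 383 (mod 455).


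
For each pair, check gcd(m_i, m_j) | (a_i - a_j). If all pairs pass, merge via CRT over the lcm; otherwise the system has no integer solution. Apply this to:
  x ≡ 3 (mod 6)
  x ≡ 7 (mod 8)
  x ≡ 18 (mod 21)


Moduli 6, 8, 21 are not pairwise coprime, so CRT works modulo lcm(m_i) when all pairwise compatibility conditions hold.
Pairwise compatibility: gcd(m_i, m_j) must divide a_i - a_j for every pair.
Merge one congruence at a time:
  Start: x ≡ 3 (mod 6).
  Combine with x ≡ 7 (mod 8): gcd(6, 8) = 2; 7 - 3 = 4, which IS divisible by 2, so compatible.
    Write x = 3 + 6·t and substitute into x ≡ 7 (mod 8): 6·t ≡ 7 − 3 = 4 (mod 8).
    Divide the congruence (and modulus) by g = 2: 3·t ≡ 2 (mod 4).
    The inverse of 3 mod 4 is 3 (since 3·3 = 9 = 2·4 + 1), so t ≡ 3·2 = 6 ≡ 2 (mod 4).
    Then x = 3 + 6·2 = 15, valid modulo lcm(6, 8) = 24: x ≡ 15 (mod 24).
  Combine with x ≡ 18 (mod 21): gcd(24, 21) = 3; 18 - 15 = 3, which IS divisible by 3, so compatible.
    Write x = 15 + 24·t and substitute into x ≡ 18 (mod 21): 24·t ≡ 18 − 15 = 3 (mod 21).
    Divide the congruence (and modulus) by g = 3: 8·t ≡ 1 (mod 7).
    Reduce coefficients mod 7: 1·t ≡ 1 (mod 7).
    So t ≡ 1 (mod 7).
    Then x = 15 + 24·1 = 39, valid modulo lcm(24, 21) = 168: x ≡ 39 (mod 168).
Verify: 39 mod 6 = 3, 39 mod 8 = 7, 39 mod 21 = 18.

x ≡ 39 (mod 168).


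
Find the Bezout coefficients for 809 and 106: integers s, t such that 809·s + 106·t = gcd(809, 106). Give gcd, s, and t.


Euclidean algorithm on (809, 106) — divide until remainder is 0:
  809 = 7 · 106 + 67
  106 = 1 · 67 + 39
  67 = 1 · 39 + 28
  39 = 1 · 28 + 11
  28 = 2 · 11 + 6
  11 = 1 · 6 + 5
  6 = 1 · 5 + 1
  5 = 5 · 1 + 0
gcd(809, 106) = 1.
Track Bezout coefficients alongside the remainders: start with r₀ = 809 = a·1 + b·0 (s = 1, t = 0) and r₁ = 106 = a·0 + b·1 (s = 0, t = 1); each new remainder r_{k+1} = r_{k-1} − q_k·r_k inherits s_{k+1} = s_{k-1} − q_k·s_k, t_{k+1} = t_{k-1} − q_k·t_k, so r_k = a·s_k + b·t_k at every step:
  q = 7: r = 67, s = 1 − 7·0 = 1, t = 0 − 7·1 = -7  (check: 809·1 + 106·(-7) = 67)
  q = 1: r = 39, s = 0 − 1·1 = -1, t = 1 − 1·(-7) = 8  (check: 809·(-1) + 106·8 = 39)
  q = 1: r = 28, s = 1 − 1·(-1) = 2, t = -7 − 1·8 = -15  (check: 809·2 + 106·(-15) = 28)
  q = 1: r = 11, s = -1 − 1·2 = -3, t = 8 − 1·(-15) = 23  (check: 809·(-3) + 106·23 = 11)
  q = 2: r = 6, s = 2 − 2·(-3) = 8, t = -15 − 2·23 = -61  (check: 809·8 + 106·(-61) = 6)
  q = 1: r = 5, s = -3 − 1·8 = -11, t = 23 − 1·(-61) = 84  (check: 809·(-11) + 106·84 = 5)
  q = 1: r = 1, s = 8 − 1·(-11) = 19, t = -61 − 1·84 = -145  (check: 809·19 + 106·(-145) = 1)
The row with r = 1 (the gcd) gives the Bezout coefficients s = 19, t = -145.
Result: 809 · (19) + 106 · (-145) = 1.

gcd(809, 106) = 1; s = 19, t = -145 (check: 809·19 + 106·(-145) = 1).


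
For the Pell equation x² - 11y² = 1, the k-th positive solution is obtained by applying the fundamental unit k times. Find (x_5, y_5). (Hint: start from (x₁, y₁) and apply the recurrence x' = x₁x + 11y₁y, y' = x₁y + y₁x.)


Step 1: Find the fundamental solution (x₁, y₁) of x² - 11y² = 1.
  Expand √11 as a continued fraction. a₀ = ⌊√11⌋ = 3; iterate m_{k+1} = d_k·a_k − m_k, d_{k+1} = (11 − m_{k+1}²)/d_k, a_{k+1} = ⌊(a₀ + m_{k+1})/d_{k+1}⌋ (starting m₀ = 0, d₀ = 1), with convergents p_k = a_k·p_{k-1} + p_{k-2}, q_k = a_k·q_{k-1} + q_{k-2} (p₋₁ = 1, q₋₁ = 0):
  k = 0: a₀ = 3; p₀/q₀ = 3/1; p₀² − 11·q₀² = 9 − 11 = -2.
  k = 1: m = 3, d = 2, a = ⌊(3 + 3)/2⌋ = 3; p/q = (3·3 + 1)/(3·1 + 0) = 10/3; p² − 11·q² = 100 − 99 = 1.
  The first convergent with p² − 11·q² = 1 gives the fundamental solution (x₁, y₁) = (10, 3).
Step 2: Apply the recurrence (x_{n+1}, y_{n+1}) = (x₁x_n + 11y₁y_n, x₁y_n + y₁x_n) repeatedly.
  From (x_1, y_1) = (10, 3): x_2 = 10·10 + 11·3·3 = 199; y_2 = 10·3 + 3·10 = 60.
  From (x_2, y_2) = (199, 60): x_3 = 10·199 + 11·3·60 = 3970; y_3 = 10·60 + 3·199 = 1197.
  From (x_3, y_3) = (3970, 1197): x_4 = 10·3970 + 11·3·1197 = 79201; y_4 = 10·1197 + 3·3970 = 23880.
  From (x_4, y_4) = (79201, 23880): x_5 = 10·79201 + 11·3·23880 = 1580050; y_5 = 10·23880 + 3·79201 = 476403.
Step 3: Verify x_5² - 11·y_5² = 2496558002500 - 2496558002499 = 1 (should be 1). ✓

(x_1, y_1) = (10, 3); (x_5, y_5) = (1580050, 476403).


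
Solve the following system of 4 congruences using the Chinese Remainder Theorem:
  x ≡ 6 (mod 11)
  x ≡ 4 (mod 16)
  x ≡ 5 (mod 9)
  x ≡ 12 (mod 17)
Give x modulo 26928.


Product of moduli M = 11 · 16 · 9 · 17 = 26928.
Merge one congruence at a time:
  Start: x ≡ 6 (mod 11).
  Combine with x ≡ 4 (mod 16); new modulus lcm = 176.
    Write x = 6 + 11·t and substitute into x ≡ 4 (mod 16): 11·t ≡ 4 − 6 = -2 (mod 16).
    Reduce coefficients mod 16: 11·t ≡ 14 (mod 16).
    The inverse of 11 mod 16 is 3 (since 11·3 = 33 = 2·16 + 1), so t ≡ 3·14 = 42 ≡ 10 (mod 16).
    Then x = 6 + 11·10 = 116, valid modulo lcm(11, 16) = 176: x ≡ 116 (mod 176).
  Combine with x ≡ 5 (mod 9); new modulus lcm = 1584.
    Write x = 116 + 176·t and substitute into x ≡ 5 (mod 9): 176·t ≡ 5 − 116 = -111 (mod 9).
    Reduce coefficients mod 9: 5·t ≡ 6 (mod 9).
    The inverse of 5 mod 9 is 2 (since 5·2 = 10 = 1·9 + 1), so t ≡ 2·6 = 12 ≡ 3 (mod 9).
    Then x = 116 + 176·3 = 644, valid modulo lcm(176, 9) = 1584: x ≡ 644 (mod 1584).
  Combine with x ≡ 12 (mod 17); new modulus lcm = 26928.
    Write x = 644 + 1584·t and substitute into x ≡ 12 (mod 17): 1584·t ≡ 12 − 644 = -632 (mod 17).
    Reduce coefficients mod 17: 3·t ≡ 14 (mod 17).
    The inverse of 3 mod 17 is 6 (since 3·6 = 18 = 1·17 + 1), so t ≡ 6·14 = 84 ≡ 16 (mod 17).
    Then x = 644 + 1584·16 = 25988, valid modulo lcm(1584, 17) = 26928: x ≡ 25988 (mod 26928).
Verify against each original: 25988 mod 11 = 6, 25988 mod 16 = 4, 25988 mod 9 = 5, 25988 mod 17 = 12.

x ≡ 25988 (mod 26928).


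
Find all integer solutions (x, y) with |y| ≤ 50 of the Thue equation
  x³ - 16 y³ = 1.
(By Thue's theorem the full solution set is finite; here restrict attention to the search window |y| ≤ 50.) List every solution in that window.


The equation is x³ - 16y³ = 1. For fixed y, x³ = 16·y³ + 1, so a solution requires the RHS to be a perfect cube.
Strategy: iterate y from -50 to 50, compute RHS = 16·y³ + 1, and check whether it is a (positive or negative) perfect cube.
Check small values of y:
  y = 0: RHS = 1 = (1)³ ⇒ x = 1 works.
  y = 1: RHS = 17 is not a perfect cube.
  y = -1: RHS = -15 is not a perfect cube.
  y = 2: RHS = 129 is not a perfect cube.
  y = -2: RHS = -127 is not a perfect cube.
  y = 3: RHS = 433 is not a perfect cube.
  y = -3: RHS = -431 is not a perfect cube.
Continuing the search up to |y| = 50 finds no further solutions beyond those listed.
Collected solutions: (1, 0).

Solutions (with |y| ≤ 50): (1, 0).


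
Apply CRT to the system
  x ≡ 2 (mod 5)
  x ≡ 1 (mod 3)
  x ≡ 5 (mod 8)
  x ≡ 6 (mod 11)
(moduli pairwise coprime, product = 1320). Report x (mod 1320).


Product of moduli M = 5 · 3 · 8 · 11 = 1320.
Merge one congruence at a time:
  Start: x ≡ 2 (mod 5).
  Combine with x ≡ 1 (mod 3); new modulus lcm = 15.
    Write x = 2 + 5·t and substitute into x ≡ 1 (mod 3): 5·t ≡ 1 − 2 = -1 (mod 3).
    Reduce coefficients mod 3: 2·t ≡ 2 (mod 3).
    The inverse of 2 mod 3 is 2 (since 2·2 = 4 = 1·3 + 1), so t ≡ 2·2 = 4 ≡ 1 (mod 3).
    Then x = 2 + 5·1 = 7, valid modulo lcm(5, 3) = 15: x ≡ 7 (mod 15).
  Combine with x ≡ 5 (mod 8); new modulus lcm = 120.
    Write x = 7 + 15·t and substitute into x ≡ 5 (mod 8): 15·t ≡ 5 − 7 = -2 (mod 8).
    Reduce coefficients mod 8: 7·t ≡ 6 (mod 8).
    The inverse of 7 mod 8 is 7 (since 7·7 = 49 = 6·8 + 1), so t ≡ 7·6 = 42 ≡ 2 (mod 8).
    Then x = 7 + 15·2 = 37, valid modulo lcm(15, 8) = 120: x ≡ 37 (mod 120).
  Combine with x ≡ 6 (mod 11); new modulus lcm = 1320.
    Write x = 37 + 120·t and substitute into x ≡ 6 (mod 11): 120·t ≡ 6 − 37 = -31 (mod 11).
    Reduce coefficients mod 11: 10·t ≡ 2 (mod 11).
    The inverse of 10 mod 11 is 10 (since 10·10 = 100 = 9·11 + 1), so t ≡ 10·2 = 20 ≡ 9 (mod 11).
    Then x = 37 + 120·9 = 1117, valid modulo lcm(120, 11) = 1320: x ≡ 1117 (mod 1320).
Verify against each original: 1117 mod 5 = 2, 1117 mod 3 = 1, 1117 mod 8 = 5, 1117 mod 11 = 6.

x ≡ 1117 (mod 1320).


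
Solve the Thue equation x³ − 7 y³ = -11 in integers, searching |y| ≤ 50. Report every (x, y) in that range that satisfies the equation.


The equation is x³ - 7y³ = -11. For fixed y, x³ = 7·y³ − 11, so a solution requires the RHS to be a perfect cube.
Strategy: iterate y from -50 to 50, compute RHS = 7·y³ − 11, and check whether it is a (positive or negative) perfect cube.
Check small values of y:
  y = 0: RHS = -11 is not a perfect cube.
  y = 1: RHS = -4 is not a perfect cube.
  y = -1: RHS = -18 is not a perfect cube.
  y = 2: RHS = 45 is not a perfect cube.
  y = -2: RHS = -67 is not a perfect cube.
  y = 3: RHS = 178 is not a perfect cube.
  y = -3: RHS = -200 is not a perfect cube.
Continuing the search up to |y| = 50 finds no solutions either.
No (x, y) in the scanned range satisfies the equation.

No integer solutions with |y| ≤ 50.


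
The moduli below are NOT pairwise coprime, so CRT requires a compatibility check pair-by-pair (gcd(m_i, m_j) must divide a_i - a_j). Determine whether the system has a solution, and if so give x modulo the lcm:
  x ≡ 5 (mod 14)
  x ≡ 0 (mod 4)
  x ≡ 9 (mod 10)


Moduli 14, 4, 10 are not pairwise coprime, so CRT works modulo lcm(m_i) when all pairwise compatibility conditions hold.
Pairwise compatibility: gcd(m_i, m_j) must divide a_i - a_j for every pair.
Merge one congruence at a time:
  Start: x ≡ 5 (mod 14).
  Combine with x ≡ 0 (mod 4): gcd(14, 4) = 2, and 0 - 5 = -5 is NOT divisible by 2.
    ⇒ system is inconsistent (no integer solution).

No solution (the system is inconsistent).
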